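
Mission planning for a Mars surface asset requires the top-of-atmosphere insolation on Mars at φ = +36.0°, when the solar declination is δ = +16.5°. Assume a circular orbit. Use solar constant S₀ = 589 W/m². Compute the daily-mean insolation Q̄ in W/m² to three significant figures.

Q̄ ≈ 198 W/m²

cos H₀ = −tan(+36.0°) tan(+16.500°) = -0.2152, H₀ = 1.7877 rad.
Bracket: H₀ sin φ sin δ + cos φ cos δ sin H₀ = 1.7877×0.58779×0.28402 + 0.80902×0.95882×0.97657 = 0.298446 + 0.757530 = 1.055976.
Q̄ = (S₀/π) × [bracket] = (589/π) × 1.055976 = 198.0 W/m².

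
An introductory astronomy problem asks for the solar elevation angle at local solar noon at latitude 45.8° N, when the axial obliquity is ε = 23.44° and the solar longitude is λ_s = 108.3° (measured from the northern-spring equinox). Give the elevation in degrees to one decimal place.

Solar declination: sin δ = sin ε · sin λ_s = sin 23.44° × sin 108.3° = 0.37767, so δ = +22.189°.
At local noon the hour angle is zero, so the zenith angle equals |φ − δ| = |+45.8° − (+22.189°)| = 23.611°.
Elevation = 90° − 23.611° = 66.4°.

66.4°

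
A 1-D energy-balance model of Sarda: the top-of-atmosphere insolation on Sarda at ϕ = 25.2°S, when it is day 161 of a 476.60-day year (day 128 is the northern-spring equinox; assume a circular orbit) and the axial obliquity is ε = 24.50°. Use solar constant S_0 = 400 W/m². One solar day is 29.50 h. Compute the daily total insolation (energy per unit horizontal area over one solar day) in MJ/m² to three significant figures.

Solar longitude: L_s = 360° × (161 − 128)/476.60 = 24.927°.
sin δ = sin 24.50° × sin 24.927° = 0.17478, so δ = +10.066°.
cos h₀ = −tan(-25.2°) tan(+10.066°) = 0.0835, h₀ = 1.4872 rad.
Bracket: h₀ sin ϕ sin δ + cos ϕ cos δ sin h₀ = 1.4872×-0.42578×0.17478 + 0.90483×0.98461×0.99651 = -0.110674 + 0.887795 = 0.777121.
Q̄ = (S_0/π) × [bracket] = (400/π) × 0.777121 = 98.946 W/m².
Daily total = Q̄ × 29.50 h × 3600 s/h = 98.946 × 29.50 × 3600 / 10⁶ = 10.51 MJ/m².

10.5 MJ/m²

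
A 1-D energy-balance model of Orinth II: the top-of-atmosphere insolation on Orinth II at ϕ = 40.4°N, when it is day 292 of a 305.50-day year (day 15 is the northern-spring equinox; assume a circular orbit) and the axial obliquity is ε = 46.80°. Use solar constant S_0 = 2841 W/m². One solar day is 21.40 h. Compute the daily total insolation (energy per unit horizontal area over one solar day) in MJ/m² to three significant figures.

Solar longitude: L_s = 360° × (292 − 15)/305.50 = 326.416°.
sin δ = sin 46.80° × sin 326.416° = -0.40324, so δ = -23.781°.
cos h₀ = −tan(+40.4°) tan(-23.781°) = 0.3750, h₀ = 1.1864 rad.
Bracket: h₀ sin ϕ sin δ + cos ϕ cos δ sin h₀ = 1.1864×0.64812×-0.40324 + 0.76154×0.91509×0.92701 = -0.310063 + 0.646013 = 0.335950.
Q̄ = (S_0/π) × [bracket] = (2841/π) × 0.335950 = 303.81 W/m².
Daily total = Q̄ × 21.40 h × 3600 s/h = 303.81 × 21.40 × 3600 / 10⁶ = 23.41 MJ/m².

23.4 MJ/m²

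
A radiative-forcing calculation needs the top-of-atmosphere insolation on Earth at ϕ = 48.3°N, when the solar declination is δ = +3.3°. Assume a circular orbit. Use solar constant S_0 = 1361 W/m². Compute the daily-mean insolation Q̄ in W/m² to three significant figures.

cos h₀ = −tan(+48.3°) tan(+3.300°) = -0.0647, h₀ = 1.6356 rad.
Bracket: h₀ sin ϕ sin δ + cos ϕ cos δ sin h₀ = 1.6356×0.74664×0.05756 + 0.66523×0.99834×0.99790 = 0.070293 + 0.662731 = 0.733024.
Q̄ = (S_0/π) × [bracket] = (1361/π) × 0.733024 = 317.6 W/m².

Q̄ ≈ 318 W/m²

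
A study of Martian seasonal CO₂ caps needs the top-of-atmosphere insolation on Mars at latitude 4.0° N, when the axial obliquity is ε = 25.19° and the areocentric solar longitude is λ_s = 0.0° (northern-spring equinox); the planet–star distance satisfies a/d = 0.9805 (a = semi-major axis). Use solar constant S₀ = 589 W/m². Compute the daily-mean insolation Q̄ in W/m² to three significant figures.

sin δ = sin 25.19° × sin 0.0° = 0.00000, so δ = +0.000°.
cos H₀ = −tan(+4.0°) tan(+0.000°) = -0.0000, H₀ = 1.5708 rad.
Bracket: H₀ sin φ sin δ + cos φ cos δ sin H₀ = 1.5708×0.06976×0.00000 + 0.99756×1.00000×1.00000 = 0.000000 + 0.997560 = 0.997560.
Inverse-square distance factor (a/d)² = 0.9805² = 0.961380.
Q̄ = (S₀/π) × 0.961380 × [bracket] = (589/π) × 0.961380 × 0.997560 = 179.8 W/m².

Q̄ ≈ 180 W/m²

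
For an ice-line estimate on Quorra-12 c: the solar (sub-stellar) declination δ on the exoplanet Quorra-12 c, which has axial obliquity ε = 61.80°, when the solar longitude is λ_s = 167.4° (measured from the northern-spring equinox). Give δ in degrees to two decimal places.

sin δ = sin ε · sin λ_s = sin 61.80° × sin 167.4° = 0.192250.
δ = arcsin(0.192250) = +11.08°.

δ = +11.08°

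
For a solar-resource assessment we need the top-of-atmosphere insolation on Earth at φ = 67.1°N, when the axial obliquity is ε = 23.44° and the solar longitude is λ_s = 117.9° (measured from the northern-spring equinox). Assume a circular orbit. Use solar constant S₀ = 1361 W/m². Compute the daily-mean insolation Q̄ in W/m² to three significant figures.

Q̄ ≈ 446 W/m²

Solar declination: sin δ = sin ε · sin λ_s = sin 23.44° × sin 117.9° = 0.35155, so δ = +20.582°.
cos H₀ = −tan(+67.1°) tan(+20.582°) = -0.8890, H₀ = 2.6659 rad.
Bracket: H₀ sin φ sin δ + cos φ cos δ sin H₀ = 2.6659×0.92119×0.35155 + 0.38912×0.93617×0.45794 = 0.863337 + 0.166820 = 1.030157.
Q̄ = (S₀/π) × [bracket] = (1361/π) × 1.030157 = 446.3 W/m².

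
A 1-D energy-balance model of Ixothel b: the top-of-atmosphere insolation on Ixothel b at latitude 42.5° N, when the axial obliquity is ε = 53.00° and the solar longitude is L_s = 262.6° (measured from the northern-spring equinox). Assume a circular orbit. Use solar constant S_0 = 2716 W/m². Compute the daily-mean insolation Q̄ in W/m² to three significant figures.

Solar declination: sin δ = sin ε · sin L_s = sin 53.00° × sin 262.6° = -0.79198, so δ = -52.371°.
cos h₀ = −tan(+42.5°) tan(-52.371°) = 1.1886 ≥ 1 ⇒ polar night, h₀ = 0 and Q̄ = 0.

Q̄ ≈ 0.00 W/m²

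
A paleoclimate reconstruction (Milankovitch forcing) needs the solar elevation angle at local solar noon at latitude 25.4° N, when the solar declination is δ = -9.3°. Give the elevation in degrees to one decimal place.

At local noon the hour angle is zero, so the zenith angle equals |φ − δ| = |+25.4° − (-9.300°)| = 34.700°.
Elevation = 90° − 34.700° = 55.3°.

55.3°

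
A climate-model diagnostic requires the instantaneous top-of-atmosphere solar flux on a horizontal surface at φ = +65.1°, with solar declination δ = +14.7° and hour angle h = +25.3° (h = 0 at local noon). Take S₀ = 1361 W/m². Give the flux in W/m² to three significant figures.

cos θ_z = sin φ sin δ + cos φ cos δ cos h = 0.230170 + 0.368192 = 0.598362.
Flux = S₀ · cos θ_z = 1361 × 0.598362 = 814.4 W/m².

814 W/m²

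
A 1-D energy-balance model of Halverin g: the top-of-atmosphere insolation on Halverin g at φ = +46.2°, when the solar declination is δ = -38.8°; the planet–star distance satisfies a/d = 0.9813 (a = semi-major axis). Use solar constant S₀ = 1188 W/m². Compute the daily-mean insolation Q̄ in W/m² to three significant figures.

Q̄ ≈ 12.1 W/m²

cos H₀ = −tan(+46.2°) tan(-38.800°) = 0.8384, H₀ = 0.5764 rad.
Bracket: H₀ sin φ sin δ + cos φ cos δ sin H₀ = 0.5764×0.72176×-0.62660 + 0.69214×0.77934×0.54502 = -0.260680 + 0.293991 = 0.033311.
Inverse-square distance factor (a/d)² = 0.9813² = 0.962950.
Q̄ = (S₀/π) × 0.962950 × [bracket] = (1188/π) × 0.962950 × 0.033311 = 12.13 W/m².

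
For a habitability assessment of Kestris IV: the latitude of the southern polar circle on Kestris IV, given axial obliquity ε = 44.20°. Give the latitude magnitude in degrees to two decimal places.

45.80°

The polar circle is the lowest latitude that experiences at least one full rotation of continuous darkness at the northern-summer solstice; it lies at |ϕ| = 90° − ε = 90° − 44.20° = 45.80°.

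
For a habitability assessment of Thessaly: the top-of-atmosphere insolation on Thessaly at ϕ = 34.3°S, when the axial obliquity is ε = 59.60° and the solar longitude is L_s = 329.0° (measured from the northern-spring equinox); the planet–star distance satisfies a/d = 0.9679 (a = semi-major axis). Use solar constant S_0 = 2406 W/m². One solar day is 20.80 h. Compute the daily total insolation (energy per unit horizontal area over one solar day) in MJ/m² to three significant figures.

63.2 MJ/m²

Solar declination: sin δ = sin ε · sin L_s = sin 59.60° × sin 329.0° = -0.44423, so δ = -26.374°.
cos h₀ = −tan(-34.3°) tan(-26.374°) = -0.3382, h₀ = 1.9158 rad.
Bracket: h₀ sin ϕ sin δ + cos ϕ cos δ sin h₀ = 1.9158×-0.56353×-0.44423 + 0.82610×0.89591×0.94106 = 0.479595 + 0.696489 = 1.176084.
Inverse-square distance factor (a/d)² = 0.9679² = 0.936830.
Q̄ = (S_0/π) × 0.936830 × [bracket] = (2406/π) × 0.936830 × 1.176084 = 843.81 W/m².
Daily total = Q̄ × 20.80 h × 3600 s/h = 843.81 × 20.80 × 3600 / 10⁶ = 63.18 MJ/m².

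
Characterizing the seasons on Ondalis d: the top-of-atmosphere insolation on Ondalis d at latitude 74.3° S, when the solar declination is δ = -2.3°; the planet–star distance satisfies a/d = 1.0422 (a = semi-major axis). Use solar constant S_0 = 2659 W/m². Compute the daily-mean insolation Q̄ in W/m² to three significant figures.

cos h₀ = −tan(-74.3°) tan(-2.300°) = -0.1429, h₀ = 1.7142 rad.
Bracket: h₀ sin ϕ sin δ + cos ϕ cos δ sin h₀ = 1.7142×-0.96269×-0.04013 + 0.27060×0.99919×0.98974 = 0.066224 + 0.267607 = 0.333831.
Inverse-square distance factor (a/d)² = 1.0422² = 1.086181.
Q̄ = (S_0/π) × 1.086181 × [bracket] = (2659/π) × 1.086181 × 0.333831 = 306.9 W/m².

Q̄ ≈ 307 W/m²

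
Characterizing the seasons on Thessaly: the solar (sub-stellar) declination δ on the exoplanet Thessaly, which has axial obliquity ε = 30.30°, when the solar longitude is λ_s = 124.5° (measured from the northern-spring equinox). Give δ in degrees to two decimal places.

sin δ = sin ε · sin λ_s = sin 30.30° × sin 124.5° = 0.415794.
δ = arcsin(0.415794) = +24.57°.

δ = +24.57°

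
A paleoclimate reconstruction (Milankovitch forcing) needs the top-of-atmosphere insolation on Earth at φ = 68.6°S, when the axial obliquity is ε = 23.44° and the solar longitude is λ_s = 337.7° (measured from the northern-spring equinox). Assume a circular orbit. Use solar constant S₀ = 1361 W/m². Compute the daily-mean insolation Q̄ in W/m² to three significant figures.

Solar declination: sin δ = sin ε · sin λ_s = sin 23.44° × sin 337.7° = -0.15094, so δ = -8.682°.
cos H₀ = −tan(-68.6°) tan(-8.682°) = -0.3896, H₀ = 1.9710 rad.
Bracket: H₀ sin φ sin δ + cos φ cos δ sin H₀ = 1.9710×-0.93106×-0.15094 + 0.36488×0.98854×0.92097 = 0.276993 + 0.332192 = 0.609185.
Q̄ = (S₀/π) × [bracket] = (1361/π) × 0.609185 = 263.9 W/m².

Q̄ ≈ 264 W/m²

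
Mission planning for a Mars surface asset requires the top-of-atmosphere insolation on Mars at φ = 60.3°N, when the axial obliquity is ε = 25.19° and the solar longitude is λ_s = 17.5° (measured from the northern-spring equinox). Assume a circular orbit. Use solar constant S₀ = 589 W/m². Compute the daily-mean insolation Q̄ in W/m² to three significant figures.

Solar declination: sin δ = sin ε · sin λ_s = sin 25.19° × sin 17.5° = 0.12799, so δ = +7.353°.
cos H₀ = −tan(+60.3°) tan(+7.353°) = -0.2262, H₀ = 1.7990 rad.
Bracket: H₀ sin φ sin δ + cos φ cos δ sin H₀ = 1.7990×0.86863×0.12799 + 0.49546×0.99178×0.97407 = 0.200006 + 0.478646 = 0.678652.
Q̄ = (S₀/π) × [bracket] = (589/π) × 0.678652 = 127.2 W/m².

Q̄ ≈ 127 W/m²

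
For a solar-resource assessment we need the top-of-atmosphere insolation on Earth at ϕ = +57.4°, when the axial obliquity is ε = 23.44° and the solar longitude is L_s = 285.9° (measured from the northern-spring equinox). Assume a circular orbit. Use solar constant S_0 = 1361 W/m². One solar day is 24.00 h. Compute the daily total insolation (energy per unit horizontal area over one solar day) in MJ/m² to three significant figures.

3.75 MJ/m²

Solar declination: sin δ = sin ε · sin L_s = sin 23.44° × sin 285.9° = -0.38257, so δ = -22.493°.
cos h₀ = −tan(+57.4°) tan(-22.493°) = 0.6475, h₀ = 0.8665 rad.
Bracket: h₀ sin ϕ sin δ + cos ϕ cos δ sin h₀ = 0.8665×0.84245×-0.38257 + 0.53877×0.92393×0.76210 = -0.279270 + 0.379363 = 0.100093.
Q̄ = (S_0/π) × [bracket] = (1361/π) × 0.100093 = 43.362 W/m².
Daily total = Q̄ × 24.00 h × 3600 s/h = 43.362 × 24.00 × 3600 / 10⁶ = 3.746 MJ/m².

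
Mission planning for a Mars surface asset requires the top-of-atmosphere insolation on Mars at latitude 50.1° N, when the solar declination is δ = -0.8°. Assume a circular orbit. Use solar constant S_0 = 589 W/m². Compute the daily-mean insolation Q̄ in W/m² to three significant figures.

Q̄ ≈ 117 W/m²

cos h₀ = −tan(+50.1°) tan(-0.800°) = 0.0167, h₀ = 1.5541 rad.
Bracket: h₀ sin ϕ sin δ + cos ϕ cos δ sin h₀ = 1.5541×0.76717×-0.01396 + 0.64145×0.99990×0.99986 = -0.016644 + 0.641296 = 0.624652.
Q̄ = (S_0/π) × [bracket] = (589/π) × 0.624652 = 117.1 W/m².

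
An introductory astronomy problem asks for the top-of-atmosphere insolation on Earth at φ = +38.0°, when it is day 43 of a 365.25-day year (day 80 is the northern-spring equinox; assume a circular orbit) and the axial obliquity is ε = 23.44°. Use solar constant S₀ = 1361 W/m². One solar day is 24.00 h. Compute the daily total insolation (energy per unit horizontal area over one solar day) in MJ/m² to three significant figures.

20.6 MJ/m²

Solar longitude: λ_s = 360° × (43 − 80)/365.25 = -36.468°, i.e. -36.468° + 360° = 323.532°.
sin δ = sin 23.44° × sin 323.532° = -0.23644, so δ = -13.676°.
cos H₀ = −tan(+38.0°) tan(-13.676°) = 0.1901, H₀ = 1.3795 rad.
Bracket: H₀ sin φ sin δ + cos φ cos δ sin H₀ = 1.3795×0.61566×-0.23644 + 0.78801×0.97165×0.98176 = -0.200809 + 0.751704 = 0.550895.
Q̄ = (S₀/π) × [bracket] = (1361/π) × 0.550895 = 238.66 W/m².
Daily total = Q̄ × 24.00 h × 3600 s/h = 238.66 × 24.00 × 3600 / 10⁶ = 20.62 MJ/m².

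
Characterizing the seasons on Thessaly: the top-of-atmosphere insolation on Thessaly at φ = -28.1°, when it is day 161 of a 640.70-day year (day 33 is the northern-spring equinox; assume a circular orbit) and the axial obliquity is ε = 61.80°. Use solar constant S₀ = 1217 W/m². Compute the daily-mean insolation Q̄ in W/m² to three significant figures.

Q̄ ≈ 13.6 W/m²

Solar longitude: λ_s = 360° × (161 − 33)/640.70 = 71.921°.
sin δ = sin 61.80° × sin 71.921° = 0.83779, so δ = +56.908°.
cos H₀ = −tan(-28.1°) tan(+56.908°) = 0.8193, H₀ = 0.6106 rad.
Bracket: H₀ sin φ sin δ + cos φ cos δ sin H₀ = 0.6106×-0.47101×0.83779 + 0.88213×0.54599×0.57333 = -0.240947 + 0.276135 = 0.035188.
Q̄ = (S₀/π) × [bracket] = (1217/π) × 0.035188 = 13.63 W/m².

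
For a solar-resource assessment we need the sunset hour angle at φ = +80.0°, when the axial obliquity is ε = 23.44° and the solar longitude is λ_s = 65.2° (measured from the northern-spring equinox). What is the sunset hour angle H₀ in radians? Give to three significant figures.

H₀ = 3.14 rad

Solar declination: sin δ = sin ε · sin λ_s = sin 23.44° × sin 65.2° = 0.36110, so δ = +21.168°.
Sunrise equation: cos H₀ = −tan φ · tan δ = -2.1961 ≤ −1, so the Sun never sets (polar day) and H₀ = π.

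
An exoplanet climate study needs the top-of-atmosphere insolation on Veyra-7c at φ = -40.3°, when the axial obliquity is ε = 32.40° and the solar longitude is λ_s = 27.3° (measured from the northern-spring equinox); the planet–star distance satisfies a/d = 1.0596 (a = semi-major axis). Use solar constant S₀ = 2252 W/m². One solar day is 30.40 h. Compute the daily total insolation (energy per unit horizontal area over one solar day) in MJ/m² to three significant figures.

Solar declination: sin δ = sin ε · sin λ_s = sin 32.40° × sin 27.3° = 0.24576, so δ = +14.227°.
cos H₀ = −tan(-40.3°) tan(+14.227°) = 0.2150, H₀ = 1.3541 rad.
Bracket: H₀ sin φ sin δ + cos φ cos δ sin H₀ = 1.3541×-0.64679×0.24576 + 0.76267×0.96933×0.97661 = -0.215241 + 0.721987 = 0.506746.
Inverse-square distance factor (a/d)² = 1.0596² = 1.122752.
Q̄ = (S₀/π) × 1.122752 × [bracket] = (2252/π) × 1.122752 × 0.506746 = 407.84 W/m².
Daily total = Q̄ × 30.40 h × 3600 s/h = 407.84 × 30.40 × 3600 / 10⁶ = 44.63 MJ/m².

44.6 MJ/m²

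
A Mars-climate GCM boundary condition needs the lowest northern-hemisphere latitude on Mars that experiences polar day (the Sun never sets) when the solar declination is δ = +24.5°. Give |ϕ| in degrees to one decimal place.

Polar day requires cos h₀ = −tan ϕ tan δ ≤ −1, i.e. tan ϕ tan δ ≥ 1.
The boundary is |tan ϕ| · |tan δ| = 1, so |ϕ| = 90° − |δ| = 90° − 24.5° = 65.5° in the northern hemisphere.

|ϕ| = 65.5°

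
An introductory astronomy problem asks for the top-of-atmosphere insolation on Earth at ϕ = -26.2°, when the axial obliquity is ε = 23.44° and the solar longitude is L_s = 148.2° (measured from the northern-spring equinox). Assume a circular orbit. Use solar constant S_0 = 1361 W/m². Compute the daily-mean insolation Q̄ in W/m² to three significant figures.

Solar declination: sin δ = sin ε · sin L_s = sin 23.44° × sin 148.2° = 0.20962, so δ = +12.100°.
cos h₀ = −tan(-26.2°) tan(+12.100°) = 0.1055, h₀ = 1.4651 rad.
Bracket: h₀ sin ϕ sin δ + cos ϕ cos δ sin h₀ = 1.4651×-0.44151×0.20962 + 0.89726×0.97778×0.99442 = -0.135594 + 0.872427 = 0.736833.
Q̄ = (S_0/π) × [bracket] = (1361/π) × 0.736833 = 319.2 W/m².

Q̄ ≈ 319 W/m²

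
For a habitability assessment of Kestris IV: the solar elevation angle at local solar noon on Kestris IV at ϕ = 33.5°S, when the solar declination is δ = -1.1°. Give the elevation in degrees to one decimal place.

At local noon the hour angle is zero, so the zenith angle equals |ϕ − δ| = |-33.5° − (-1.100°)| = 32.400°.
Elevation = 90° − 32.400° = 57.6°.

57.6°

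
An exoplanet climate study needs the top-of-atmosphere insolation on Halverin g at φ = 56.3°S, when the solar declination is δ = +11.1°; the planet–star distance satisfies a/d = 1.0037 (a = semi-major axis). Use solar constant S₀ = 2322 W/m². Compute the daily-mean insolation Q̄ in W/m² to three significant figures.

cos H₀ = −tan(-56.3°) tan(+11.100°) = 0.2942, H₀ = 1.2722 rad.
Bracket: H₀ sin φ sin δ + cos φ cos δ sin H₀ = 1.2722×-0.83195×0.19252 + 0.55484×0.98129×0.95575 = -0.203764 + 0.520367 = 0.316603.
Inverse-square distance factor (a/d)² = 1.0037² = 1.007414.
Q̄ = (S₀/π) × 1.007414 × [bracket] = (2322/π) × 1.007414 × 0.316603 = 235.7 W/m².

Q̄ ≈ 236 W/m²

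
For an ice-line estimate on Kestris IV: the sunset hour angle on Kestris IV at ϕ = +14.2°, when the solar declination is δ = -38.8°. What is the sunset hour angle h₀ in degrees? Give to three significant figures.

h₀ = 78.3°

cos h₀ = −tan ϕ · tan δ = −tan(+14.2°) × tan(-38.800°) = 0.2034, so h₀ = 1.3659 rad = 78.26°.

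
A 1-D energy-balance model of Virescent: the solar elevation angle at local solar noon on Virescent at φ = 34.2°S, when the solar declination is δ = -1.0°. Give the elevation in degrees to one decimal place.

At local noon the hour angle is zero, so the zenith angle equals |φ − δ| = |-34.2° − (-1.000°)| = 33.200°.
Elevation = 90° − 33.200° = 56.8°.

56.8°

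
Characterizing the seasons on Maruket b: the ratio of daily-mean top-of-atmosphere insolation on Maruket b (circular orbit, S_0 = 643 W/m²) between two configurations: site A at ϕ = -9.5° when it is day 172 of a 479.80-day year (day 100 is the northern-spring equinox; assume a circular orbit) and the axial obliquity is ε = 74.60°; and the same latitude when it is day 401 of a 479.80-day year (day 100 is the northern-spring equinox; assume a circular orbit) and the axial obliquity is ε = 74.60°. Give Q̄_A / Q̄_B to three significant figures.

Q̄_A / Q̄_B ≈ 0.475

— Configuration A (ϕ=-9.5°):
Solar longitude: L_s = 360° × (172 − 100)/479.80 = 54.023°.
sin δ = sin 74.60° × sin 54.023° = 0.78019, so δ = +51.278°.
cos h₀ = −tan(-9.5°) tan(+51.278°) = 0.2087, h₀ = 1.3605 rad.
Bracket: h₀ sin ϕ sin δ + cos ϕ cos δ sin h₀ = 1.3605×-0.16505×0.78019 + 0.98629×0.62554×0.97798 = -0.175192 + 0.603378 = 0.428186.
Q̄ = (S_0/π) × [bracket] = (643/π) × 0.428186 = 87.638 W/m².
— Configuration B (ϕ=-9.5°):
Solar longitude: L_s = 360° × (401 − 100)/479.80 = 225.844°.
sin δ = sin 74.60° × sin 225.844° = -0.69169, so δ = -43.764°.
cos h₀ = −tan(-9.5°) tan(-43.764°) = -0.1603, h₀ = 1.7318 rad.
Bracket: h₀ sin ϕ sin δ + cos ϕ cos δ sin h₀ = 1.7318×-0.16505×-0.69169 + 0.98629×0.72220×0.98707 = 0.197708 + 0.703089 = 0.900797.
Q̄ = (S_0/π) × [bracket] = (643/π) × 0.900797 = 184.37 W/m².
Ratio Q̄_A / Q̄_B = 87.638 / 184.37 = 0.4753.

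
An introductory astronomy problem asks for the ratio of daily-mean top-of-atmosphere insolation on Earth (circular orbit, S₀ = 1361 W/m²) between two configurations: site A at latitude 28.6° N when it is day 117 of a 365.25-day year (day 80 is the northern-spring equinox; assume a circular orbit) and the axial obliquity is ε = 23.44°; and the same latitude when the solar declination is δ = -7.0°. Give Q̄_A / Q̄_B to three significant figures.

Q̄_A / Q̄_B ≈ 1.33

— Configuration A (φ=+28.6°):
Solar longitude: λ_s = 360° × (117 − 80)/365.25 = 36.468°.
sin δ = sin 23.44° × sin 36.468° = 0.23644, so δ = +13.676°.
cos H₀ = −tan(+28.6°) tan(+13.676°) = -0.1327, H₀ = 1.7039 rad.
Bracket: H₀ sin φ sin δ + cos φ cos δ sin H₀ = 1.7039×0.47869×0.23644 + 0.87798×0.97165×0.99116 = 0.192850 + 0.845548 = 1.038398.
Q̄ = (S₀/π) × [bracket] = (1361/π) × 1.038398 = 449.85 W/m².
— Configuration B (φ=+28.6°):
cos H₀ = −tan(+28.6°) tan(-7.000°) = 0.0669, H₀ = 1.5038 rad.
Bracket: H₀ sin φ sin δ + cos φ cos δ sin H₀ = 1.5038×0.47869×-0.12187 + 0.87798×0.99255×0.99776 = -0.087729 + 0.869487 = 0.781758.
Q̄ = (S₀/π) × [bracket] = (1361/π) × 0.781758 = 338.67 W/m².
Ratio Q̄_A / Q̄_B = 449.85 / 338.67 = 1.328.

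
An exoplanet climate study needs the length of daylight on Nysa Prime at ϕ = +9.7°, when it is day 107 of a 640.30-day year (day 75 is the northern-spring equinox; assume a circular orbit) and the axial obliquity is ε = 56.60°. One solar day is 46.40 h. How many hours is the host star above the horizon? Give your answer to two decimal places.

23.87 h

Solar longitude: L_s = 360° × (107 − 75)/640.30 = 17.992°.
sin δ = sin 56.60° × sin 17.992° = 0.25787, so δ = +14.943°.
cos h₀ = −tan ϕ · tan δ = −tan(+9.7°) × tan(+14.943°) = -0.0456, so h₀ = 1.6164 rad = 92.61°.
Daylight = 2h₀/(2π) × 46.40 h = (1.6164/π) × 46.40 = 23.87 h.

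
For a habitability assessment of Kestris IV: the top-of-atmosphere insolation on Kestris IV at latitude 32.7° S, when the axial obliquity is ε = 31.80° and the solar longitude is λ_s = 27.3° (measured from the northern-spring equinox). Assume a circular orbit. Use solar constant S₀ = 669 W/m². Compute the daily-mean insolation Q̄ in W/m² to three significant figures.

Q̄ ≈ 132 W/m²

Solar declination: sin δ = sin ε · sin λ_s = sin 31.80° × sin 27.3° = 0.24169, so δ = +13.986°.
cos H₀ = −tan(-32.7°) tan(+13.986°) = 0.1599, H₀ = 1.4102 rad.
Bracket: H₀ sin φ sin δ + cos φ cos δ sin H₀ = 1.4102×-0.54024×0.24169 + 0.84151×0.97035×0.98713 = -0.184131 + 0.806050 = 0.621919.
Q̄ = (S₀/π) × [bracket] = (669/π) × 0.621919 = 132.4 W/m².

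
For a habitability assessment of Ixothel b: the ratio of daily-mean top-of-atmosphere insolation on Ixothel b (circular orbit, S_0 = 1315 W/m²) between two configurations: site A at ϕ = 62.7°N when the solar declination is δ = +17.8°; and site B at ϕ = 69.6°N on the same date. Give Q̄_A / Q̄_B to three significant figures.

— Configuration A (ϕ=+62.7°):
cos h₀ = −tan(+62.7°) tan(+17.800°) = -0.6221, h₀ = 2.2422 rad.
Bracket: h₀ sin ϕ sin δ + cos ϕ cos δ sin h₀ = 2.2422×0.88862×0.30570 + 0.45865×0.95213×0.78298 = 0.609096 + 0.341923 = 0.951019.
Q̄ = (S_0/π) × [bracket] = (1315/π) × 0.951019 = 398.08 W/m².
— Configuration B (ϕ=+69.6°):
cos h₀ = −tan(+69.6°) tan(+17.800°) = -0.8633, h₀ = 2.6126 rad.
Bracket: h₀ sin ϕ sin δ + cos ϕ cos δ sin h₀ = 2.6126×0.93728×0.30570 + 0.34857×0.95213×0.50466 = 0.748579 + 0.167489 = 0.916068.
Q̄ = (S_0/π) × [bracket] = (1315/π) × 0.916068 = 383.45 W/m².
Ratio Q̄_A / Q̄_B = 398.08 / 383.45 = 1.038.

Q̄_A / Q̄_B ≈ 1.04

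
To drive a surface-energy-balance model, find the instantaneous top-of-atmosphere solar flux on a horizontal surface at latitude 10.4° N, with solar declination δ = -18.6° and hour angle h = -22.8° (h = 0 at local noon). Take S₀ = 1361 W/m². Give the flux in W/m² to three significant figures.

1.09e+03 W/m²

cos θ_z = sin φ sin δ + cos φ cos δ cos h = -0.057578 + 0.859359 = 0.801781.
Flux = S₀ · cos θ_z = 1361 × 0.801781 = 1091 W/m².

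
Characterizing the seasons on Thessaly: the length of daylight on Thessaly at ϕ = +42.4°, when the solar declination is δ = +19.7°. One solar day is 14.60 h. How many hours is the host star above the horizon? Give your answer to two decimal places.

8.85 h

cos h₀ = −tan ϕ · tan δ = −tan(+42.4°) × tan(+19.700°) = -0.3269, so h₀ = 1.9039 rad = 109.08°.
Daylight = 2h₀/(2π) × 14.60 h = (1.9039/π) × 14.60 = 8.85 h.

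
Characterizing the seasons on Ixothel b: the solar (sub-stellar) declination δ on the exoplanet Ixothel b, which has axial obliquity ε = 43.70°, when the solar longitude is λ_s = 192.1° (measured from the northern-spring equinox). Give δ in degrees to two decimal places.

sin δ = sin ε · sin λ_s = sin 43.70° × sin 192.1° = -0.144822.
δ = arcsin(-0.144822) = -8.33°.

δ = -8.33°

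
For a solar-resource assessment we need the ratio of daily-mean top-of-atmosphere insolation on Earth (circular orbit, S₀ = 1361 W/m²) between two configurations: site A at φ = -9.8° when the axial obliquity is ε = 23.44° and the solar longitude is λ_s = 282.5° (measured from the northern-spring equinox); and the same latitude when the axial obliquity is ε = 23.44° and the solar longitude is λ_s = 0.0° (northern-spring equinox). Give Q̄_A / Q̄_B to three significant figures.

Q̄_A / Q̄_B ≈ 1.03

— Configuration A (φ=-9.8°):
Solar declination: sin δ = sin ε · sin λ_s = sin 23.44° × sin 282.5° = -0.38836, so δ = -22.852°.
cos H₀ = −tan(-9.8°) tan(-22.852°) = -0.0728, H₀ = 1.6437 rad.
Bracket: H₀ sin φ sin δ + cos φ cos δ sin H₀ = 1.6437×-0.17021×-0.38836 + 0.98541×0.92151×0.99735 = 0.108653 + 0.905659 = 1.014312.
Q̄ = (S₀/π) × [bracket] = (1361/π) × 1.014312 = 439.42 W/m².
— Configuration B (φ=-9.8°):
Solar declination: sin δ = sin ε · sin λ_s = sin 23.44° × sin 0.0° = 0.00000, so δ = +0.000°.
cos H₀ = −tan(-9.8°) tan(+0.000°) = 0.0000, H₀ = 1.5708 rad.
Bracket: H₀ sin φ sin δ + cos φ cos δ sin H₀ = 1.5708×-0.17021×0.00000 + 0.98541×1.00000×1.00000 = -0.000000 + 0.985410 = 0.985410.
Q̄ = (S₀/π) × [bracket] = (1361/π) × 0.985410 = 426.90 W/m².
Ratio Q̄_A / Q̄_B = 439.42 / 426.90 = 1.029.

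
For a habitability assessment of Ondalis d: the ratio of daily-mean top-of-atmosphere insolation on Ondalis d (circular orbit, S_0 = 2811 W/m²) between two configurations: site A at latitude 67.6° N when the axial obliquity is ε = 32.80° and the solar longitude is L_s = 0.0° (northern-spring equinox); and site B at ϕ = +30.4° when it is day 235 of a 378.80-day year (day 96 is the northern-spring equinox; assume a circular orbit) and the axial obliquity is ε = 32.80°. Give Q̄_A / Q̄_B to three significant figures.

— Configuration A (ϕ=+67.6°):
Solar declination: sin δ = sin ε · sin L_s = sin 32.80° × sin 0.0° = 0.00000, so δ = +0.000°.
cos h₀ = −tan(+67.6°) tan(+0.000°) = -0.0000, h₀ = 1.5708 rad.
Bracket: h₀ sin ϕ sin δ + cos ϕ cos δ sin h₀ = 1.5708×0.92455×0.00000 + 0.38107×1.00000×1.00000 = 0.000000 + 0.381070 = 0.381070.
Q̄ = (S_0/π) × [bracket] = (2811/π) × 0.381070 = 340.97 W/m².
— Configuration B (ϕ=+30.4°):
Solar longitude: L_s = 360° × (235 − 96)/378.80 = 132.101°.
sin δ = sin 32.80° × sin 132.101° = 0.40193, so δ = +23.699°.
cos h₀ = −tan(+30.4°) tan(+23.699°) = -0.2575, h₀ = 1.8313 rad.
Bracket: h₀ sin ϕ sin δ + cos ϕ cos δ sin h₀ = 1.8313×0.50603×0.40193 + 0.86251×0.91567×0.96627 = 0.372466 + 0.763135 = 1.135601.
Q̄ = (S_0/π) × [bracket] = (2811/π) × 1.135601 = 1016.1 W/m².
Ratio Q̄_A / Q̄_B = 340.97 / 1016.1 = 0.3356.

Q̄_A / Q̄_B ≈ 0.336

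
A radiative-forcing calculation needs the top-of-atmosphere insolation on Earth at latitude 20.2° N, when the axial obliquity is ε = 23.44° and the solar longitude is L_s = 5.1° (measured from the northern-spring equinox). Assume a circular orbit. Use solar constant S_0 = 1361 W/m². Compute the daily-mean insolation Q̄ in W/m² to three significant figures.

Solar declination: sin δ = sin ε · sin L_s = sin 23.44° × sin 5.1° = 0.03536, so δ = +2.026°.
cos h₀ = −tan(+20.2°) tan(+2.026°) = -0.0130, h₀ = 1.5838 rad.
Bracket: h₀ sin ϕ sin δ + cos ϕ cos δ sin h₀ = 1.5838×0.34530×0.03536 + 0.93849×0.99937×0.99992 = 0.019338 + 0.937824 = 0.957162.
Q̄ = (S_0/π) × [bracket] = (1361/π) × 0.957162 = 414.7 W/m².

Q̄ ≈ 415 W/m²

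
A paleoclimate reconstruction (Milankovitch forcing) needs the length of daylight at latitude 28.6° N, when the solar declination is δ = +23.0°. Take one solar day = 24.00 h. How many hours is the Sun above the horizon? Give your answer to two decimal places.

13.78 h

cos h₀ = −tan ϕ · tan δ = −tan(+28.6°) × tan(+23.000°) = -0.2314, so h₀ = 1.8043 rad = 103.38°.
Daylight = 2h₀/(2π) × 24.00 h = (1.8043/π) × 24.00 = 13.78 h.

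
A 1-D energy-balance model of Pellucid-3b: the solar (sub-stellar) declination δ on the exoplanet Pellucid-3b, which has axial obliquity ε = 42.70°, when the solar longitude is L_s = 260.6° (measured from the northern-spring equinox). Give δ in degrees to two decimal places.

δ = -41.99°

sin δ = sin ε · sin L_s = sin 42.70° × sin 260.6° = -0.669053.
δ = arcsin(-0.669053) = -41.99°.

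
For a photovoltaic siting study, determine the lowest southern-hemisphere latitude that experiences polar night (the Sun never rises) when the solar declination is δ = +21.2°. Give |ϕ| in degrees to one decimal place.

|ϕ| = 68.8°

Polar night requires cos h₀ = −tan ϕ tan δ ≥ 1, i.e. tan ϕ tan δ ≤ −1.
The boundary is |tan ϕ| · |tan δ| = 1, so |ϕ| = 90° − |δ| = 90° − 21.2° = 68.8° in the southern hemisphere.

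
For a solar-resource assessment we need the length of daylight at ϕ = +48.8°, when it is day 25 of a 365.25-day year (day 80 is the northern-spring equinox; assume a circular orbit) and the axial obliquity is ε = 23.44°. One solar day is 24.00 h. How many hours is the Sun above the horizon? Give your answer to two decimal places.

Solar longitude: L_s = 360° × (25 − 80)/365.25 = -54.209°, i.e. -54.209° + 360° = 305.791°.
sin δ = sin 23.44° × sin 305.791° = -0.32267, so δ = -18.824°.
cos h₀ = −tan ϕ · tan δ = −tan(+48.8°) × tan(-18.824°) = 0.3894, so h₀ = 1.1708 rad = 67.08°.
Daylight = 2h₀/(2π) × 24.00 h = (1.1708/π) × 24.00 = 8.94 h.

8.94 h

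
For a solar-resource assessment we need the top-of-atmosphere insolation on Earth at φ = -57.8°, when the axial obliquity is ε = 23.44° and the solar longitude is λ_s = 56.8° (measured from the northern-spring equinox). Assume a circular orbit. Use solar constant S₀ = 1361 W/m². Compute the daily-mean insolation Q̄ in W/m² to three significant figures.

Solar declination: sin δ = sin ε · sin λ_s = sin 23.44° × sin 56.8° = 0.33286, so δ = +19.442°.
cos H₀ = −tan(-57.8°) tan(+19.442°) = 0.5605, H₀ = 0.9758 rad.
Bracket: H₀ sin φ sin δ + cos φ cos δ sin H₀ = 0.9758×-0.84619×0.33286 + 0.53288×0.94298×0.82814 = -0.274847 + 0.416136 = 0.141289.
Q̄ = (S₀/π) × [bracket] = (1361/π) × 0.141289 = 61.21 W/m².

Q̄ ≈ 61.2 W/m²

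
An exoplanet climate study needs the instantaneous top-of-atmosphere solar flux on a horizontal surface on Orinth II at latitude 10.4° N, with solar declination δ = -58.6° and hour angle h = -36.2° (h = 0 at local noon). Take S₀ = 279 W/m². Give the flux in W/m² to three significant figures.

cos θ_z = sin φ sin δ + cos φ cos δ cos h = -0.154082 + 0.413527 = 0.259445.
Flux = S₀ · cos θ_z = 279 × 0.259445 = 72.39 W/m².

72.4 W/m²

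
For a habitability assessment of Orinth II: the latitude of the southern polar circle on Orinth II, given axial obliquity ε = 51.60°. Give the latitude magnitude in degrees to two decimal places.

The polar circle is the lowest latitude that experiences at least one full rotation of continuous darkness at the northern-summer solstice; it lies at |φ| = 90° − ε = 90° − 51.60° = 38.40°.

38.40°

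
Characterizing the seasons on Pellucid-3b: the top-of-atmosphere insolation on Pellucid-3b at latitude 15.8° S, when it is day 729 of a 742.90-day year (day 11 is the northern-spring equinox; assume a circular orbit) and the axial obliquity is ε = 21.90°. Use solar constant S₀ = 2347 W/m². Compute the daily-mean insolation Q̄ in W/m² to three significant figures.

Solar longitude: λ_s = 360° × (729 − 11)/742.90 = 347.934°.
sin δ = sin 21.90° × sin 347.934° = -0.07797, so δ = -4.472°.
cos H₀ = −tan(-15.8°) tan(-4.472°) = -0.0221, H₀ = 1.5929 rad.
Bracket: H₀ sin φ sin δ + cos φ cos δ sin H₀ = 1.5929×-0.27228×-0.07797 + 0.96222×0.99696×0.99976 = 0.033817 + 0.959065 = 0.992882.
Q̄ = (S₀/π) × [bracket] = (2347/π) × 0.992882 = 741.8 W/m².

Q̄ ≈ 742 W/m²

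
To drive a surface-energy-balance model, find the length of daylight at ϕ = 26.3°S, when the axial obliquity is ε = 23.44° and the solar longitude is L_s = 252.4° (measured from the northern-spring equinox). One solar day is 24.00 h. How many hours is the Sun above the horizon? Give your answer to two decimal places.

13.56 h

Solar declination: sin δ = sin ε · sin L_s = sin 23.44° × sin 252.4° = -0.37917, so δ = -22.282°.
cos h₀ = −tan ϕ · tan δ = −tan(-26.3°) × tan(-22.282°) = -0.2025, so h₀ = 1.7747 rad = 101.68°.
Daylight = 2h₀/(2π) × 24.00 h = (1.7747/π) × 24.00 = 13.56 h.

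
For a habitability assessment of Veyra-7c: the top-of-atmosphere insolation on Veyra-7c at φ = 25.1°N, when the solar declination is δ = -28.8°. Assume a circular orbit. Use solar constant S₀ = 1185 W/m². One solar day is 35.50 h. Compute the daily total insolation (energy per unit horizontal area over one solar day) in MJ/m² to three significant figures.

24.1 MJ/m²

cos H₀ = −tan(+25.1°) tan(-28.800°) = 0.2575, H₀ = 1.3103 rad.
Bracket: H₀ sin φ sin δ + cos φ cos δ sin H₀ = 1.3103×0.42420×-0.48175 + 0.90557×0.87631×0.96627 = -0.267771 + 0.766793 = 0.499022.
Q̄ = (S₀/π) × [bracket] = (1185/π) × 0.499022 = 188.23 W/m².
Daily total = Q̄ × 35.50 h × 3600 s/h = 188.23 × 35.50 × 3600 / 10⁶ = 24.06 MJ/m².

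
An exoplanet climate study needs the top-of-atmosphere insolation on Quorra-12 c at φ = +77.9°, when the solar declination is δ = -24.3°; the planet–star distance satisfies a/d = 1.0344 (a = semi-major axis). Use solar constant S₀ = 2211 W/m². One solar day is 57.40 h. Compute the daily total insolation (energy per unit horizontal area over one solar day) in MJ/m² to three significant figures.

cos H₀ = −tan(+77.9°) tan(-24.300°) = 2.1061 ≥ 1 ⇒ polar night, H₀ = 0 and Q̄ = 0.
Inverse-square distance factor (a/d)² = 1.0344² = 1.069983.
Daily total = Q̄ × 57.40 h × 3600 s/h = 0.00 MJ/m².

0.00 MJ/m²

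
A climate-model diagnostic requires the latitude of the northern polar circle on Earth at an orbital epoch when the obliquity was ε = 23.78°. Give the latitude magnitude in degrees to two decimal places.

66.22°

The polar circle is the lowest latitude that experiences at least one full rotation of continuous daylight at the northern-summer solstice; it lies at |φ| = 90° − ε = 90° − 23.78° = 66.22°.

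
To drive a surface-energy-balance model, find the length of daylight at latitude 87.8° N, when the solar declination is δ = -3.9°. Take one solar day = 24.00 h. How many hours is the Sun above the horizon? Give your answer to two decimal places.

cos H₀ = −tan φ · tan δ = 1.7746 ≥ 1, so the Sun never rises (polar night) and H₀ = 0.
Daylight = 2H₀/(2π) × 24.00 h = (0.0000/π) × 24.00 = 0.00 h.

0.00 h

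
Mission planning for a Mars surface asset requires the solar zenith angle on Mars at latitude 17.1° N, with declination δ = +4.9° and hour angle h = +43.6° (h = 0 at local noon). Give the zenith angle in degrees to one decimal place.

θ_z = 44.4°

cos θ_z = sin ϕ sin δ + cos ϕ cos δ cos h = 0.025116 + 0.689629 = 0.714745.
θ_z = arccos(0.714745) = 44.4°.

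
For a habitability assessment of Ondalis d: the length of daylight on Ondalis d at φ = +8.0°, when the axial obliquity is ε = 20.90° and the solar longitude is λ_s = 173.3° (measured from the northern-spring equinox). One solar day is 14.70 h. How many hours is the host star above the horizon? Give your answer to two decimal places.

7.38 h

Solar declination: sin δ = sin ε · sin λ_s = sin 20.90° × sin 173.3° = 0.04162, so δ = +2.385°.
cos H₀ = −tan φ · tan δ = −tan(+8.0°) × tan(+2.385°) = -0.0059, so H₀ = 1.5767 rad = 90.34°.
Daylight = 2H₀/(2π) × 14.70 h = (1.5767/π) × 14.70 = 7.38 h.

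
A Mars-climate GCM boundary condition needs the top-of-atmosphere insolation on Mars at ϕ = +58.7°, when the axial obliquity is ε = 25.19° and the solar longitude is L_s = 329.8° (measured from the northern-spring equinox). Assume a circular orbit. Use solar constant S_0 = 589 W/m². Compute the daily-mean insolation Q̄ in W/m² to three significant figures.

Q̄ ≈ 47.5 W/m²

Solar declination: sin δ = sin ε · sin L_s = sin 25.19° × sin 329.8° = -0.21410, so δ = -12.362°.
cos h₀ = −tan(+58.7°) tan(-12.362°) = 0.3605, h₀ = 1.2020 rad.
Bracket: h₀ sin ϕ sin δ + cos ϕ cos δ sin h₀ = 1.2020×0.85446×-0.21410 + 0.51952×0.97681×0.93277 = -0.219894 + 0.473355 = 0.253461.
Q̄ = (S_0/π) × [bracket] = (589/π) × 0.253461 = 47.52 W/m².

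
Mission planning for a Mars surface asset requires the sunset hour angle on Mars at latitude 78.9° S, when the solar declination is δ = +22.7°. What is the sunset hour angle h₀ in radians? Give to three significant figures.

h₀ = 0.00 rad

cos h₀ = −tan ϕ · tan δ = 2.1321 ≥ 1, so the Sun never rises (polar night) and h₀ = 0.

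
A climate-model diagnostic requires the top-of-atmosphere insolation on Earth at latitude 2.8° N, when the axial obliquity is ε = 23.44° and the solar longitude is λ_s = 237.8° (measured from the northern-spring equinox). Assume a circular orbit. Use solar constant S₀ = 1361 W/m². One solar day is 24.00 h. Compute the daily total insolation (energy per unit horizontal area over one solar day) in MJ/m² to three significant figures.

Solar declination: sin δ = sin ε · sin λ_s = sin 23.44° × sin 237.8° = -0.33661, so δ = -19.670°.
cos H₀ = −tan(+2.8°) tan(-19.670°) = 0.0175, H₀ = 1.5533 rad.
Bracket: H₀ sin φ sin δ + cos φ cos δ sin H₀ = 1.5533×0.04885×-0.33661 + 0.99881×0.94165×0.99985 = -0.025542 + 0.940388 = 0.914846.
Q̄ = (S₀/π) × [bracket] = (1361/π) × 0.914846 = 396.33 W/m².
Daily total = Q̄ × 24.00 h × 3600 s/h = 396.33 × 24.00 × 3600 / 10⁶ = 34.24 MJ/m².

34.2 MJ/m²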